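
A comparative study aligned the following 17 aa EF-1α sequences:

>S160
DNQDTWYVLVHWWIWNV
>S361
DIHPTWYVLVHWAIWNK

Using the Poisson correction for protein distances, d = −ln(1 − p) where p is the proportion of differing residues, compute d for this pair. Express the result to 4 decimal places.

The sequences differ at positions 2 (N/I), 3 (Q/H), 4 (D/P), 13 (W/A), 17 (V/K).
p = 5/17 = 0.294118.
d = −ln(1 − 0.294118) = −ln(0.705882) = 0.3483.

0.3483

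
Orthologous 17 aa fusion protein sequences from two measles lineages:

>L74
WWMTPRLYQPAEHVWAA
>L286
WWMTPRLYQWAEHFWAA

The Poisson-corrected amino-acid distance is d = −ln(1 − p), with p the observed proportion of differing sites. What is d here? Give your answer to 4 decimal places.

The sequences differ at positions 10 (P/W), 14 (V/F).
p = 2/17 = 0.117647.
d = −ln(1 − 0.117647) = −ln(0.882353) = 0.1252.

0.1252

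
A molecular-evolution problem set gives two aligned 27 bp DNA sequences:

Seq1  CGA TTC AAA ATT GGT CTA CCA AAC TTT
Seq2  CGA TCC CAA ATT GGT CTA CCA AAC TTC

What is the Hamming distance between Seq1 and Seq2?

3

Differing sites — 5:T/C; 7:A/C; 27:T/C.
That gives 3 mismatches out of 27 aligned sites, so the Hamming distance is 3.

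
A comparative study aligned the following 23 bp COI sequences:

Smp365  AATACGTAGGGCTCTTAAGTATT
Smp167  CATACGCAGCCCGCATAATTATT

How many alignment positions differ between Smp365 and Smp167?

Mismatches occur at site 1 (A→C), site 7 (T→C), site 10 (G→C), site 11 (G→C), site 13 (T→G), site 15 (T→A), site 19 (G→T).
That gives 7 mismatches out of 23 aligned sites, so the Hamming distance is 7.

7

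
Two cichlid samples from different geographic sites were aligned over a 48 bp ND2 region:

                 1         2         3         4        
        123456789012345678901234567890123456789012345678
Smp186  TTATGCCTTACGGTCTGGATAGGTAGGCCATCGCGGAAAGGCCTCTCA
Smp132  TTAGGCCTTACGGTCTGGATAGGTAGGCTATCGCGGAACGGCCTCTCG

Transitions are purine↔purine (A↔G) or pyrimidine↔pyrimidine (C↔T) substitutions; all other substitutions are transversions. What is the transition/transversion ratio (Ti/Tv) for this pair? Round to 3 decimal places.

Differing sites — 4:T/G (Tv); 29:C/T (Ti); 39:A/C (Tv); 48:A/G (Ti).
Of the 4 differences, 2 transitions and 2 transversions, so Ti/Tv = 2/2 = 1.000.

1.000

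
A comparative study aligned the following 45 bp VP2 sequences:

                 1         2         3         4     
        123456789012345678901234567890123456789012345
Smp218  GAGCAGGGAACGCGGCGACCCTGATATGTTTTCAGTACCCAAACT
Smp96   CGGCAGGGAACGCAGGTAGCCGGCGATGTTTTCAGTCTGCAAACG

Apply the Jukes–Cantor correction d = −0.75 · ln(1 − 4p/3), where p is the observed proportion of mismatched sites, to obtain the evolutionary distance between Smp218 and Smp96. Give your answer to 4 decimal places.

0.3648

Mismatches occur at site 1 (G↔C), site 2 (A↔G), site 14 (G↔A), site 16 (C↔G), site 17 (G↔T), site 19 (C↔G), site 22 (T↔G), site 24 (A↔C), site 25 (T↔G), site 37 (A↔C), site 38 (C↔T), site 39 (C↔G), site 45 (T↔G).
p = 13/45 = 0.288889.
d = −0.75 · ln(1 − (4/3)·0.288889) = −0.75 · ln(0.614815) = −0.75 · (-0.486434) = 0.3648.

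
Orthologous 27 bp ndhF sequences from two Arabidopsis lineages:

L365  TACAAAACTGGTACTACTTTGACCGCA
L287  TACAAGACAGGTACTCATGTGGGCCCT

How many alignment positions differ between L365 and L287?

9

Mismatches occur at site 6 (A/G), site 9 (T/A), site 16 (A/C), site 17 (C/A), site 19 (T/G), site 22 (A/G), site 23 (C/G), site 25 (G/C), site 27 (A/T).
That gives 9 mismatches out of 27 aligned sites, so the Hamming distance is 9.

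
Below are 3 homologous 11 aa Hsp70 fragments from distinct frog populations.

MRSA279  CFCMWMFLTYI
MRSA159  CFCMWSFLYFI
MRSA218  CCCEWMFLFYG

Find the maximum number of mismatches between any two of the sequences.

6

Pairwise Hamming distances:
  MRSA279 vs MRSA159: 3
  MRSA279 vs MRSA218: 4
  MRSA159 vs MRSA218: 6
The largest is 6, between MRSA159 and MRSA218.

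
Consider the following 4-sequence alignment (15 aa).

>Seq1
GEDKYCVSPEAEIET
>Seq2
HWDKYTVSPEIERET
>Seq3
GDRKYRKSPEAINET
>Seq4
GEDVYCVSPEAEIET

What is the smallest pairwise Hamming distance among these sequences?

Pairwise Hamming distances:
  Seq1 vs Seq2: 5
  Seq1 vs Seq3: 6
  Seq1 vs Seq4: 1
  Seq2 vs Seq3: 8
  Seq2 vs Seq4: 6
  Seq3 vs Seq4: 7
The smallest is 1, between Seq1 and Seq4.

1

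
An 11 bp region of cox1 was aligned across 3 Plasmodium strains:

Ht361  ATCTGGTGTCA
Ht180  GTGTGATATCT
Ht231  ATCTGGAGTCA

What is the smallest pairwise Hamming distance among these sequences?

1

Pairwise Hamming distances:
  Ht361 vs Ht180: 5
  Ht361 vs Ht231: 1
  Ht180 vs Ht231: 6
The smallest is 1, between Ht361 and Ht231.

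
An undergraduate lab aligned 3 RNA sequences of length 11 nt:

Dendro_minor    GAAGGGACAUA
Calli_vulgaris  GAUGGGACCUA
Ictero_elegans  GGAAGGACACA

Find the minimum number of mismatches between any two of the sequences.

Pairwise Hamming distances:
  Dendro_minor vs Calli_vulgaris: 2
  Dendro_minor vs Ictero_elegans: 3
  Calli_vulgaris vs Ictero_elegans: 5
The smallest is 2, between Dendro_minor and Calli_vulgaris.

2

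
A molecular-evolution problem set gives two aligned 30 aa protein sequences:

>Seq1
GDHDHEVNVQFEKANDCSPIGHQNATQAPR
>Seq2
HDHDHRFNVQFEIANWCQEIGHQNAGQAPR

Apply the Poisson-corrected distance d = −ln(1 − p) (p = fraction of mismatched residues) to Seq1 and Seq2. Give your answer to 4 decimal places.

0.3102

The sequences differ at positions 1 (G/H), 6 (E/R), 7 (V/F), 13 (K/I), 16 (D/W), 18 (S/Q), 19 (P/E), 26 (T/G).
p = 8/30 = 0.266667.
d = −ln(1 − 0.266667) = −ln(0.733333) = 0.3102.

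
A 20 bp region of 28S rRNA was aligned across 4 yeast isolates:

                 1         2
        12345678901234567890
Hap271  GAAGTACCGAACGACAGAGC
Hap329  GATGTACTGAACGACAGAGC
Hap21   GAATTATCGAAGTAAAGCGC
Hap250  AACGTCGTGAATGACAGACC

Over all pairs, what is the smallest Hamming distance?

2

Pairwise Hamming distances:
  Hap271 vs Hap329: 2
  Hap271 vs Hap21: 6
  Hap271 vs Hap250: 7
  Hap329 vs Hap21: 8
  Hap329 vs Hap250: 6
  Hap21 vs Hap250: 11
The smallest is 2, between Hap271 and Hap329.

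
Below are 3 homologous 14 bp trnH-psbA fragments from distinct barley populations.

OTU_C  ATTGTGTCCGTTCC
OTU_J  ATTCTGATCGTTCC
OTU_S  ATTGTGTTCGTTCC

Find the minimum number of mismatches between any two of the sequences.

1

Pairwise Hamming distances:
  OTU_C vs OTU_J: 3
  OTU_C vs OTU_S: 1
  OTU_J vs OTU_S: 2
The smallest is 1, between OTU_C and OTU_S.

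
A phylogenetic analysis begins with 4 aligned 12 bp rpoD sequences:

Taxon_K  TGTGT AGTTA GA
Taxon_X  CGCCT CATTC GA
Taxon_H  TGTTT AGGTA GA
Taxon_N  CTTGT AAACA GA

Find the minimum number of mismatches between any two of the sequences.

2

Pairwise Hamming distances:
  Taxon_K vs Taxon_X: 6
  Taxon_K vs Taxon_H: 2
  Taxon_K vs Taxon_N: 5
  Taxon_X vs Taxon_H: 7
  Taxon_X vs Taxon_N: 7
  Taxon_H vs Taxon_N: 6
The smallest is 2, between Taxon_K and Taxon_H.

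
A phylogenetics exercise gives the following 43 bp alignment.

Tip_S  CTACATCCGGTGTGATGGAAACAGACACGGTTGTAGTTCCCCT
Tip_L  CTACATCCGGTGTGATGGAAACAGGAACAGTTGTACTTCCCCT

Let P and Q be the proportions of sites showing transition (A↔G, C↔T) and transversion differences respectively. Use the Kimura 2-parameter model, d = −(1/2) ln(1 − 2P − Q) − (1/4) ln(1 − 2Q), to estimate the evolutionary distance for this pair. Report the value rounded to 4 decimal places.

The sequences differ at positions 25 (A/G, transition), 26 (C/A, transversion), 29 (G/A, transition), 36 (G/C, transversion).
Of the 4 differences, 2 transitions and 2 transversions over 43 sites: P = 2/43 = 0.046512, Q = 2/43 = 0.046512.
d = −0.5·ln(0.860464) − 0.25·ln(0.906976) = −0.5·(-0.150284) − 0.25·(-0.097639) = 0.0996.

0.0996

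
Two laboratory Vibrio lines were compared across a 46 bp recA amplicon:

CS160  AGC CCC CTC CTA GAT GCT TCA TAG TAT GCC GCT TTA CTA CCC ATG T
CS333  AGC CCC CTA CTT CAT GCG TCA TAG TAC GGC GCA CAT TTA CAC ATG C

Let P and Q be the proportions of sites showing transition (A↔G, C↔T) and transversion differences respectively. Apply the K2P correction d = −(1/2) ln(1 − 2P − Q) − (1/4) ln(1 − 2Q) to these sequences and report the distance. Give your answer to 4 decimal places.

0.3548

Differing sites — 9:C/A (Tv); 12:A/T (Tv); 13:G/C (Tv); 18:T/G (Tv); 27:T/C (Ti); 29:C/G (Tv); 33:T/A (Tv); 34:T/C (Ti); 35:T/A (Tv); 36:A/T (Tv); 37:C/T (Ti); 41:C/A (Tv); 46:T/C (Ti).
Of the 13 differences, 4 transitions and 9 transversions over 46 sites: P = 4/46 = 0.086957, Q = 9/46 = 0.195652.
d = −0.5·ln(0.630434) − 0.25·ln(0.608696) = −0.5·(-0.461347) − 0.25·(-0.496436) = 0.3548.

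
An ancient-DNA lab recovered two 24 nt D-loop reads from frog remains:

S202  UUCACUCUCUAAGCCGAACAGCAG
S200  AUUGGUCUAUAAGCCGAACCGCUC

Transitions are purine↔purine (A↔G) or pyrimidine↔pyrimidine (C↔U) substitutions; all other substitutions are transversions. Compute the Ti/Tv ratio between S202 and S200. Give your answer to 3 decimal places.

Differing sites — 1:U/A (Tv); 3:C/U (Ti); 4:A/G (Ti); 5:C/G (Tv); 9:C/A (Tv); 20:A/C (Tv); 23:A/U (Tv); 24:G/C (Tv).
Of the 8 differences, 2 transitions and 6 transversions, so Ti/Tv = 2/6 = 0.333.

0.333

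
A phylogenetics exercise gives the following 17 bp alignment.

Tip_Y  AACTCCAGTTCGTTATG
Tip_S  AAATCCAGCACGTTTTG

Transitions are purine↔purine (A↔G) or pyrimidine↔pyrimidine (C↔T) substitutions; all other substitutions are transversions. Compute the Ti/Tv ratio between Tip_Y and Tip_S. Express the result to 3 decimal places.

0.333

Differing sites — 3:C/A (Tv); 9:T/C (Ti); 10:T/A (Tv); 15:A/T (Tv).
Of the 4 differences, 1 transition and 3 transversions, so Ti/Tv = 1/3 = 0.333.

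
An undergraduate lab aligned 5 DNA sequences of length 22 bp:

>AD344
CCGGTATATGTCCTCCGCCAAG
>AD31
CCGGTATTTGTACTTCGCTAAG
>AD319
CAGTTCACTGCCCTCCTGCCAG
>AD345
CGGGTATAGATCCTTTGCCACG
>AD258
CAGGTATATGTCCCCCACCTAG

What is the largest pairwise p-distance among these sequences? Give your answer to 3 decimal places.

Pairwise Hamming distances:
  AD344 vs AD31: 4
  AD344 vs AD319: 9
  AD344 vs AD345: 6
  AD344 vs AD258: 4
  AD31 vs AD319: 12
  AD31 vs AD345: 8
  AD31 vs AD258: 8
  AD319 vs AD345: 14
  AD319 vs AD258: 9
  AD345 vs AD258: 9
The largest is 14 mismatches, between AD319 and AD345; p = 14/22 = 0.636.

0.636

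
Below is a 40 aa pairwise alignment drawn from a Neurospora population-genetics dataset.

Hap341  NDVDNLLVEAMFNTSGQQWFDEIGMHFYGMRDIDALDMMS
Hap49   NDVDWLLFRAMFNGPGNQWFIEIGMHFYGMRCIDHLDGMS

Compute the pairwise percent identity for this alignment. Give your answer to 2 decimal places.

Mismatches occur at site 5 (N↔W), site 8 (V↔F), site 9 (E↔R), site 14 (T↔G), site 15 (S↔P), site 17 (Q↔N), site 21 (D↔I), site 32 (D↔C), site 35 (A↔H), site 38 (M↔G).
30 of the 40 sites match, so the percent identity is 30/40 × 100 = 75.00%.

75.00%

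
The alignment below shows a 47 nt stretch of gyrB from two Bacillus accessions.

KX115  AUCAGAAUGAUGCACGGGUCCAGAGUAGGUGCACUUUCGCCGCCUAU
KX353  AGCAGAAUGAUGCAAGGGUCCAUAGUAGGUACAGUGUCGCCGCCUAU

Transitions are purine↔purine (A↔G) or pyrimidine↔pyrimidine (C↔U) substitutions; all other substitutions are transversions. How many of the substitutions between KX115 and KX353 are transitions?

Mismatches occur at site 2 (U/G, transversion), site 15 (C/A, transversion), site 23 (G/U, transversion), site 31 (G/A, transition), site 34 (C/G, transversion), site 36 (U/G, transversion).
Of the 6 differences, 1 transition and 5 transversions, so the answer is 1.

1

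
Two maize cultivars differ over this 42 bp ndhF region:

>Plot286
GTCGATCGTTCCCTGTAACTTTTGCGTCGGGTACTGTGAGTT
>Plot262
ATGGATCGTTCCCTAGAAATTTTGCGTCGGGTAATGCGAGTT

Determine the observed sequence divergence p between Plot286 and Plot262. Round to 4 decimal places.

0.1667

Mismatches occur at site 1 (G↔A), site 3 (C↔G), site 15 (G↔A), site 16 (T↔G), site 19 (C↔A), site 34 (C↔A), site 37 (T↔C).
There are 7 differences over 42 sites, so p = 7/42 = 0.1667.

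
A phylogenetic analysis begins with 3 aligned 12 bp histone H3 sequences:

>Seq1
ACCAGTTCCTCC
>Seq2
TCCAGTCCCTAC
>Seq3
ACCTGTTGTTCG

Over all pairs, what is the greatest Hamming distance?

7

Pairwise Hamming distances:
  Seq1 vs Seq2: 3
  Seq1 vs Seq3: 4
  Seq2 vs Seq3: 7
The largest is 7, between Seq2 and Seq3.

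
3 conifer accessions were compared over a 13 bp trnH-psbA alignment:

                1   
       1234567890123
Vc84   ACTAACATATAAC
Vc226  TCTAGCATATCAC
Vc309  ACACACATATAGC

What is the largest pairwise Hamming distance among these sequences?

Pairwise Hamming distances:
  Vc84 vs Vc226: 3
  Vc84 vs Vc309: 3
  Vc226 vs Vc309: 6
The largest is 6, between Vc226 and Vc309.

6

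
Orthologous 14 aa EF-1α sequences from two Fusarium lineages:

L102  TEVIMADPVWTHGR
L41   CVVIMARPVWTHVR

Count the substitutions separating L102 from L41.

4

Mismatches occur at site 1 (T↔C), site 2 (E↔V), site 7 (D↔R), site 13 (G↔V).
That gives 4 mismatches out of 14 aligned sites, so the Hamming distance is 4.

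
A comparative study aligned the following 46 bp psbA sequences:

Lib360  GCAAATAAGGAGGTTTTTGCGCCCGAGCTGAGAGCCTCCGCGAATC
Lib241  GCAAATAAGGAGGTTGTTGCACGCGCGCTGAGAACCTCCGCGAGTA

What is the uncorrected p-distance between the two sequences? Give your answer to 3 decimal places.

Mismatches occur at site 16 (T/G), site 21 (G/A), site 23 (C/G), site 26 (A/C), site 34 (G/A), site 44 (A/G), site 46 (C/A).
There are 7 differences over 46 sites, so p = 7/46 = 0.152.

0.152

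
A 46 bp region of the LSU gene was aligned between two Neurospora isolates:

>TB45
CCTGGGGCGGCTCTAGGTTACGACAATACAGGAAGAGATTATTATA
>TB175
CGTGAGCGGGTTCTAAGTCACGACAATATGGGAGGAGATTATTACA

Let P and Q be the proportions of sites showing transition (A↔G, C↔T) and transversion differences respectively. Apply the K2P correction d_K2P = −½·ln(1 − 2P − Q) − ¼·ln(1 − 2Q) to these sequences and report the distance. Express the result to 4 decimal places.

The sequences differ at positions 2 (C/G, transversion), 5 (G/A, transition), 7 (G/C, transversion), 8 (C/G, transversion), 11 (C/T, transition), 16 (G/A, transition), 19 (T/C, transition), 29 (C/T, transition), 30 (A/G, transition), 34 (A/G, transition), 45 (T/C, transition).
Of the 11 differences, 8 transitions and 3 transversions over 46 sites: P = 8/46 = 0.173913, Q = 3/46 = 0.065217.
d = −0.5·ln(0.586957) − 0.25·ln(0.869566) = −0.5·(-0.532804) − 0.25·(-0.139761) = 0.3013.

0.3013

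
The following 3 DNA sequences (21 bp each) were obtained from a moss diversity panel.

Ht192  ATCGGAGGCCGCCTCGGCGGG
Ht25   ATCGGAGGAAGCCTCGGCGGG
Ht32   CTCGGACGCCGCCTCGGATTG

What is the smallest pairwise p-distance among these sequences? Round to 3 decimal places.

0.095

Pairwise Hamming distances:
  Ht192 vs Ht25: 2
  Ht192 vs Ht32: 5
  Ht25 vs Ht32: 7
The smallest is 2 mismatches, between Ht192 and Ht25; p = 2/21 = 0.095.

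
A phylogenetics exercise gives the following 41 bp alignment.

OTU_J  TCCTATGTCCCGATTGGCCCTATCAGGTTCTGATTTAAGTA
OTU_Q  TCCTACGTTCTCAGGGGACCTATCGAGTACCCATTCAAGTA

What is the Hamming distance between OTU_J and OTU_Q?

13

Differing sites — 6:T/C; 9:C/T; 11:C/T; 12:G/C; 14:T/G; 15:T/G; 18:C/A; 25:A/G; 26:G/A; 29:T/A; 31:T/C; 32:G/C; 36:T/C.
That gives 13 mismatches out of 41 aligned sites, so the Hamming distance is 13.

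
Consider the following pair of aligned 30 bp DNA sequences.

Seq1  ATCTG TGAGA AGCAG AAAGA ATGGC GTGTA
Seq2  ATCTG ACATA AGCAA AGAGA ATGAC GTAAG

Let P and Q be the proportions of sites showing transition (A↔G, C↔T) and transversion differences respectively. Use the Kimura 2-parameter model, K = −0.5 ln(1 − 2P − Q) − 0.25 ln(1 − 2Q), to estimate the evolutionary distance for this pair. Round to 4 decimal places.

0.3918

The sequences differ at positions 6 (T/A, transversion), 7 (G/C, transversion), 9 (G/T, transversion), 15 (G/A, transition), 17 (A/G, transition), 24 (G/A, transition), 28 (G/A, transition), 29 (T/A, transversion), 30 (A/G, transition).
Of the 9 differences, 5 transitions and 4 transversions over 30 sites: P = 5/30 = 0.166667, Q = 4/30 = 0.133333.
d = −0.5·ln(0.533333) − 0.25·ln(0.733334) = −0.5·(-0.628609) − 0.25·(-0.310154) = 0.3918.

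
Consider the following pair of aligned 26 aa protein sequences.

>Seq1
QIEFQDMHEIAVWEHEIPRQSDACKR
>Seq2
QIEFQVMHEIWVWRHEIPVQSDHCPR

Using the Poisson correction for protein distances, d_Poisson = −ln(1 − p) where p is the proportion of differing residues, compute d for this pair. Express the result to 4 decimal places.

Mismatches occur at site 6 (D↔V), site 11 (A↔W), site 14 (E↔R), site 19 (R↔V), site 23 (A↔H), site 25 (K↔P).
p = 6/26 = 0.230769.
d = −ln(1 − 0.230769) = −ln(0.769231) = 0.2624.

0.2624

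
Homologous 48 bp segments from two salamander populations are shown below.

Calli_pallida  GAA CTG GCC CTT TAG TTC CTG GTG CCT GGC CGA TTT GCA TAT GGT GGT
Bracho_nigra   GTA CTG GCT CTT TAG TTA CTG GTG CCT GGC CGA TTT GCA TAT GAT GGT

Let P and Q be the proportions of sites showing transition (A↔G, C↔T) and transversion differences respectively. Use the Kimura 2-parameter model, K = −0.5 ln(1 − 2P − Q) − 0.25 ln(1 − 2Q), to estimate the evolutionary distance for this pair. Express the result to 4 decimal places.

The sequences differ at positions 2 (A/T, transversion), 9 (C/T, transition), 18 (C/A, transversion), 44 (G/A, transition).
Of the 4 differences, 2 transitions and 2 transversions over 48 sites: P = 2/48 = 0.041667, Q = 2/48 = 0.041667.
d = −0.5·ln(0.874999) − 0.25·ln(0.916666) = −0.5·(-0.133533) − 0.25·(-0.087012) = 0.0885.

0.0885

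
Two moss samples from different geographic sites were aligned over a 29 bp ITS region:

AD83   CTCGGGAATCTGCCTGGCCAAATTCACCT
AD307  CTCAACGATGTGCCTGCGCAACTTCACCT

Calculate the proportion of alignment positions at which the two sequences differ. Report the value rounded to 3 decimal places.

0.276

Mismatches occur at site 4 (G→A), site 5 (G→A), site 6 (G→C), site 7 (A→G), site 10 (C→G), site 17 (G→C), site 18 (C→G), site 22 (A→C).
There are 8 differences over 29 sites, so p = 8/29 = 0.276.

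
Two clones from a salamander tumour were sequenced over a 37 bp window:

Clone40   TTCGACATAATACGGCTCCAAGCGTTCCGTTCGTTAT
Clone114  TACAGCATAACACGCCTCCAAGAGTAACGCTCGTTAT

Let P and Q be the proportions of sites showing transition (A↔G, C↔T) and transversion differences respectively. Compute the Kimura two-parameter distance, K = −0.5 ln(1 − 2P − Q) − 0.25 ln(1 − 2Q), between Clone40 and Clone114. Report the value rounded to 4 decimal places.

The sequences differ at positions 2 (T/A, transversion), 4 (G/A, transition), 5 (A/G, transition), 11 (T/C, transition), 15 (G/C, transversion), 23 (C/A, transversion), 26 (T/A, transversion), 27 (C/A, transversion), 30 (T/C, transition).
Of the 9 differences, 4 transitions and 5 transversions over 37 sites: P = 4/37 = 0.108108, Q = 5/37 = 0.135135.
d = −0.5·ln(0.648649) − 0.25·ln(0.729730) = −0.5·(-0.432864) − 0.25·(-0.315081) = 0.2952.

0.2952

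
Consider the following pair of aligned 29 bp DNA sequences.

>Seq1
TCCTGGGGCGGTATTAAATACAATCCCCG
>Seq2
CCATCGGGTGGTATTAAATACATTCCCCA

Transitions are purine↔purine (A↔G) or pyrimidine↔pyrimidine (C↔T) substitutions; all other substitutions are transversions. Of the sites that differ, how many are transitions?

3

Differing sites — 1:T/C (Ti); 3:C/A (Tv); 5:G/C (Tv); 9:C/T (Ti); 23:A/T (Tv); 29:G/A (Ti).
Of the 6 differences, 3 transitions and 3 transversions, so the answer is 3.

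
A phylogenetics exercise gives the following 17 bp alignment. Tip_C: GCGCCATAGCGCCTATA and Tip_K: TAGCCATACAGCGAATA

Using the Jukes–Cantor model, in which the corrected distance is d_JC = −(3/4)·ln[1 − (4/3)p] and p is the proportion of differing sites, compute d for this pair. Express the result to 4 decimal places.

0.4770

The sequences differ at positions 1 (G/T), 2 (C/A), 9 (G/C), 10 (C/A), 13 (C/G), 14 (T/A).
p = 6/17 = 0.352941.
d = −0.75 · ln(1 − (4/3)·0.352941) = −0.75 · ln(0.529412) = −0.75 · (-0.635988) = 0.4770.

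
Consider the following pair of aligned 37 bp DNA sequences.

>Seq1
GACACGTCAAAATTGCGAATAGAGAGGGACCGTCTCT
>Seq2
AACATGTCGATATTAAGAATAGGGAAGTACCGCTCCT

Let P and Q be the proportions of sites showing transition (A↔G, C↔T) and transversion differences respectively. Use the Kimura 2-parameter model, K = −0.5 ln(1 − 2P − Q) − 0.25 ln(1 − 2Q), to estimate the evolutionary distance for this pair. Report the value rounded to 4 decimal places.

0.4634

The sequences differ at positions 1 (G/A, transition), 5 (C/T, transition), 9 (A/G, transition), 11 (A/T, transversion), 15 (G/A, transition), 16 (C/A, transversion), 23 (A/G, transition), 26 (G/A, transition), 28 (G/T, transversion), 33 (T/C, transition), 34 (C/T, transition), 35 (T/C, transition).
Of the 12 differences, 9 transitions and 3 transversions over 37 sites: P = 9/37 = 0.243243, Q = 3/37 = 0.081081.
d = −0.5·ln(0.432433) − 0.25·ln(0.837838) = −0.5·(-0.838328) − 0.25·(-0.176931) = 0.4634.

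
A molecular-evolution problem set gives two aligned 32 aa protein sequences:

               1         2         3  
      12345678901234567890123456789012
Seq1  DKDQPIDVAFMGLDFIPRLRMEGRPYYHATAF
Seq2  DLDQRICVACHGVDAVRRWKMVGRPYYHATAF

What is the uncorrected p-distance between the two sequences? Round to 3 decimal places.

0.375

Differing sites — 2:K/L; 5:P/R; 7:D/C; 10:F/C; 11:M/H; 13:L/V; 15:F/A; 16:I/V; 17:P/R; 19:L/W; 20:R/K; 22:E/V.
There are 12 differences over 32 sites, so p = 12/32 = 0.375.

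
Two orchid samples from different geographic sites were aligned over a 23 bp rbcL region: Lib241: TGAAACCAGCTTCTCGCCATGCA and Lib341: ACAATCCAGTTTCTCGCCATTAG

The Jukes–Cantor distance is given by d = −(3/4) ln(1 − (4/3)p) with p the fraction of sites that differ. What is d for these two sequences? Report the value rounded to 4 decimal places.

0.3904

Differing sites — 1:T/A; 2:G/C; 5:A/T; 10:C/T; 21:G/T; 22:C/A; 23:A/G.
p = 7/23 = 0.304348.
d = −0.75 · ln(1 − (4/3)·0.304348) = −0.75 · ln(0.594203) = −0.75 · (-0.520534) = 0.3904.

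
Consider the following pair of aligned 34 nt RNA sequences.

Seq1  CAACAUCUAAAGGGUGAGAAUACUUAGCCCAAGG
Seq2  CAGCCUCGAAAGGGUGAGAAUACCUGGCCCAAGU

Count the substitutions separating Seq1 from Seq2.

Mismatches occur at site 3 (A/G), site 5 (A/C), site 8 (U/G), site 24 (U/C), site 26 (A/G), site 34 (G/U).
That gives 6 mismatches out of 34 aligned sites, so the Hamming distance is 6.

6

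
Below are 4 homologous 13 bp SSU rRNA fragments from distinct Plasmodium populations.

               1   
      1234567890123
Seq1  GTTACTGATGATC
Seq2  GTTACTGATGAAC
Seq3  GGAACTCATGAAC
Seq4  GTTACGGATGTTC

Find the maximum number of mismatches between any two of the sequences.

6

Pairwise Hamming distances:
  Seq1 vs Seq2: 1
  Seq1 vs Seq3: 4
  Seq1 vs Seq4: 2
  Seq2 vs Seq3: 3
  Seq2 vs Seq4: 3
  Seq3 vs Seq4: 6
The largest is 6, between Seq3 and Seq4.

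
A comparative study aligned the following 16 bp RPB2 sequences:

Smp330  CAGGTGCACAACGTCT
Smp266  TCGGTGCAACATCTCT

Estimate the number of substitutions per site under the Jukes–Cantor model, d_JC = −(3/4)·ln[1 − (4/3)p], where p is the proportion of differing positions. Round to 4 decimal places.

0.5199

Differing sites — 1:C/T; 2:A/C; 9:C/A; 10:A/C; 12:C/T; 13:G/C.
p = 6/16 = 0.375000.
d = −0.75 · ln(1 − (4/3)·0.375000) = −0.75 · ln(0.500000) = −0.75 · (-0.693147) = 0.5199.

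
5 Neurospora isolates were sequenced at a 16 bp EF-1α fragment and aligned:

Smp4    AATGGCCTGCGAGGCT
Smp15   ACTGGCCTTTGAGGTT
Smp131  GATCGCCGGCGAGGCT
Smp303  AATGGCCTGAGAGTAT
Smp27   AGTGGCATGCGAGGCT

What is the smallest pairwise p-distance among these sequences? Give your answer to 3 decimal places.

0.125

Pairwise Hamming distances:
  Smp4 vs Smp15: 4
  Smp4 vs Smp131: 3
  Smp4 vs Smp303: 3
  Smp4 vs Smp27: 2
  Smp15 vs Smp131: 7
  Smp15 vs Smp303: 5
  Smp15 vs Smp27: 5
  Smp131 vs Smp303: 6
  Smp131 vs Smp27: 5
  Smp303 vs Smp27: 5
The smallest is 2 mismatches, between Smp4 and Smp27; p = 2/16 = 0.125.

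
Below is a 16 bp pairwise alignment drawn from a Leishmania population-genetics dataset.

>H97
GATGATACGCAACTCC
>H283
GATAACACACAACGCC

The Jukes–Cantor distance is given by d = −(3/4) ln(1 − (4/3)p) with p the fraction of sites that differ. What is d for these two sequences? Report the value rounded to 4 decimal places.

Mismatches occur at site 4 (G/A), site 6 (T/C), site 9 (G/A), site 14 (T/G).
p = 4/16 = 0.250000.
d = −0.75 · ln(1 − (4/3)·0.250000) = −0.75 · ln(0.666667) = −0.75 · (-0.405465) = 0.3041.

0.3041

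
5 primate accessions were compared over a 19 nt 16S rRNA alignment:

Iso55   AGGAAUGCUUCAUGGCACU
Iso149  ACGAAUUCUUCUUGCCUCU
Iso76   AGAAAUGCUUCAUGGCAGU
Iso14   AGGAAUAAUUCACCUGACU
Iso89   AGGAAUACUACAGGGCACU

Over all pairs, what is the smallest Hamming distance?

2

Pairwise Hamming distances:
  Iso55 vs Iso149: 5
  Iso55 vs Iso76: 2
  Iso55 vs Iso14: 6
  Iso55 vs Iso89: 3
  Iso149 vs Iso76: 7
  Iso149 vs Iso14: 9
  Iso149 vs Iso89: 7
  Iso76 vs Iso14: 8
  Iso76 vs Iso89: 5
  Iso14 vs Iso89: 6
The smallest is 2, between Iso55 and Iso76.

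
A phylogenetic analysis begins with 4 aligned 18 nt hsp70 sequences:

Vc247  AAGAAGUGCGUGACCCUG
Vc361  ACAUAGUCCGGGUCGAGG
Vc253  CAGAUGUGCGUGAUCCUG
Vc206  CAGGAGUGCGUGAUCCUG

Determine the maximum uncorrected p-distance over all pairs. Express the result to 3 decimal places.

0.667

Pairwise Hamming distances:
  Vc247 vs Vc361: 9
  Vc247 vs Vc253: 3
  Vc247 vs Vc206: 3
  Vc361 vs Vc253: 12
  Vc361 vs Vc206: 11
  Vc253 vs Vc206: 2
The largest is 12 mismatches, between Vc361 and Vc253; p = 12/18 = 0.667.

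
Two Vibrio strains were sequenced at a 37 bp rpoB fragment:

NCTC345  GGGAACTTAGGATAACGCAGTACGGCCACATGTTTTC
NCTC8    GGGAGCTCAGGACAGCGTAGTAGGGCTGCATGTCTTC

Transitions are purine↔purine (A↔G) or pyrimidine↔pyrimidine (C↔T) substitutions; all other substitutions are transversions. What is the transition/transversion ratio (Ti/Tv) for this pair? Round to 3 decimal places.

8.000

Differing sites — 5:A/G (Ti); 8:T/C (Ti); 13:T/C (Ti); 15:A/G (Ti); 18:C/T (Ti); 23:C/G (Tv); 27:C/T (Ti); 28:A/G (Ti); 34:T/C (Ti).
Of the 9 differences, 8 transitions and 1 transversion, so Ti/Tv = 8/1 = 8.000.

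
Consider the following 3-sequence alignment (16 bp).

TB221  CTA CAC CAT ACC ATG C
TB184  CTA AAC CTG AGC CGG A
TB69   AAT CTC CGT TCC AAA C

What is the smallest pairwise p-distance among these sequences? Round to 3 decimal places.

Pairwise Hamming distances:
  TB221 vs TB184: 7
  TB221 vs TB69: 8
  TB184 vs TB69: 13
The smallest is 7 mismatches, between TB221 and TB184; p = 7/16 = 0.438.

0.438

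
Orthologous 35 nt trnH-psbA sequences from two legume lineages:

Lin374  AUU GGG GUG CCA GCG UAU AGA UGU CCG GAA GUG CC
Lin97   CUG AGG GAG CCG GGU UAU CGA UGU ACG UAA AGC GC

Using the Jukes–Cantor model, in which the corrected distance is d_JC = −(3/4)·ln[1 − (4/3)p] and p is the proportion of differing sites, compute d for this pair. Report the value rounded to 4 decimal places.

Mismatches occur at site 1 (A→C), site 3 (U→G), site 4 (G→A), site 8 (U→A), site 12 (A→G), site 14 (C→G), site 15 (G→U), site 19 (A→C), site 25 (C→A), site 28 (G→U), site 31 (G→A), site 32 (U→G), site 33 (G→C), site 34 (C→G).
p = 14/35 = 0.400000.
d = −0.75 · ln(1 − (4/3)·0.400000) = −0.75 · ln(0.466667) = −0.75 · (-0.762139) = 0.5716.

0.5716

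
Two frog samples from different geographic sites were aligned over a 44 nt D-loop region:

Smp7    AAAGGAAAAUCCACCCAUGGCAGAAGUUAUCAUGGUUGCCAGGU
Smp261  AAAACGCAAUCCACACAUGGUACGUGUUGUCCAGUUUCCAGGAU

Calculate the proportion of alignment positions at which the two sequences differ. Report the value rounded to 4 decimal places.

0.3864

The sequences differ at positions 4 (G/A), 5 (G/C), 6 (A/G), 7 (A/C), 15 (C/A), 21 (C/U), 23 (G/C), 24 (A/G), 25 (A/U), 29 (A/G), 32 (A/C), 33 (U/A), 35 (G/U), 38 (G/C), 40 (C/A), 41 (A/G), 43 (G/A).
There are 17 differences over 44 sites, so p = 17/44 = 0.3864.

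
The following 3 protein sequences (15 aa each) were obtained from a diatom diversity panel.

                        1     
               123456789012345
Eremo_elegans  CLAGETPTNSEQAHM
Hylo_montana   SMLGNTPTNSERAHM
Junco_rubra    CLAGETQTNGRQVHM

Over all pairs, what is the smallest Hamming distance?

4

Pairwise Hamming distances:
  Eremo_elegans vs Hylo_montana: 5
  Eremo_elegans vs Junco_rubra: 4
  Hylo_montana vs Junco_rubra: 9
The smallest is 4, between Eremo_elegans and Junco_rubra.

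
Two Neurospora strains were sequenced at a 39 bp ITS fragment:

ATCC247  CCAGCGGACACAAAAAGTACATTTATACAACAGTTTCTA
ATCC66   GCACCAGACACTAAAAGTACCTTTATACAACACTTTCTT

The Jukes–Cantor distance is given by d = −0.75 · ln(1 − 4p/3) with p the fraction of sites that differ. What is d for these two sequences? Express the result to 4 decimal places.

Differing sites — 1:C/G; 4:G/C; 6:G/A; 12:A/T; 21:A/C; 33:G/C; 39:A/T.
p = 7/39 = 0.179487.
d = −0.75 · ln(1 − (4/3)·0.179487) = −0.75 · ln(0.760684) = −0.75 · (-0.273537) = 0.2052.

0.2052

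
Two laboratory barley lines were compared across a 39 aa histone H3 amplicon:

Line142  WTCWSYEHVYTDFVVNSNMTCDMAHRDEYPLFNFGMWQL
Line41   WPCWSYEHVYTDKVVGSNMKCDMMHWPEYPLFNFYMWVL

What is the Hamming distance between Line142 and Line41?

Mismatches occur at site 2 (T→P), site 13 (F→K), site 16 (N→G), site 20 (T→K), site 24 (A→M), site 26 (R→W), site 27 (D→P), site 35 (G→Y), site 38 (Q→V).
That gives 9 mismatches out of 39 aligned sites, so the Hamming distance is 9.

9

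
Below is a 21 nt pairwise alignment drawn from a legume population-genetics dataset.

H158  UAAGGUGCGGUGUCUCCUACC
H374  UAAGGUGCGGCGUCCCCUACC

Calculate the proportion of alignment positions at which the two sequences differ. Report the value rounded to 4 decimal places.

0.0952

Mismatches occur at site 11 (U/C), site 15 (U/C).
There are 2 differences over 21 sites, so p = 2/21 = 0.0952.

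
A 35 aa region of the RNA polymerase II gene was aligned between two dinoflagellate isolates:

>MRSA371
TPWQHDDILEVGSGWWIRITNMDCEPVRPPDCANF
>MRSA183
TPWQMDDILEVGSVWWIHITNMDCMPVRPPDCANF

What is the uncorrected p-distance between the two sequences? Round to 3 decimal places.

0.114

Differing sites — 5:H/M; 14:G/V; 18:R/H; 25:E/M.
There are 4 differences over 35 sites, so p = 4/35 = 0.114.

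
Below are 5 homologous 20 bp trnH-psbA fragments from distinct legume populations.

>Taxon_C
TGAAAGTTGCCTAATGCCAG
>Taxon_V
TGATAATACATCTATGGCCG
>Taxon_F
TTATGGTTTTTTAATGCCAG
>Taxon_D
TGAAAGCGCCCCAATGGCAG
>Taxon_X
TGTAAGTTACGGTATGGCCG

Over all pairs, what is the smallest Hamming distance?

5

Pairwise Hamming distances:
  Taxon_C vs Taxon_V: 10
  Taxon_C vs Taxon_F: 6
  Taxon_C vs Taxon_D: 5
  Taxon_C vs Taxon_X: 7
  Taxon_V vs Taxon_F: 10
  Taxon_V vs Taxon_D: 8
  Taxon_V vs Taxon_X: 8
  Taxon_F vs Taxon_D: 10
  Taxon_F vs Taxon_X: 11
  Taxon_D vs Taxon_X: 8
The smallest is 5, between Taxon_C and Taxon_D.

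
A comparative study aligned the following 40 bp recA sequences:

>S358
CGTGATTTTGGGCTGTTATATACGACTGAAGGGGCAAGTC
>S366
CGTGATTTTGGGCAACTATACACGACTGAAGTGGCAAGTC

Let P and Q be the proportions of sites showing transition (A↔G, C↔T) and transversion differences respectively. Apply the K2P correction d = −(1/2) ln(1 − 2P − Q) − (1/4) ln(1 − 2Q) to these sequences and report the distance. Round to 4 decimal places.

The sequences differ at positions 14 (T/A, transversion), 15 (G/A, transition), 16 (T/C, transition), 21 (T/C, transition), 32 (G/T, transversion).
Of the 5 differences, 3 transitions and 2 transversions over 40 sites: P = 3/40 = 0.075000, Q = 2/40 = 0.050000.
d = −0.5·ln(0.800000) − 0.25·ln(0.900000) = −0.5·(-0.223144) − 0.25·(-0.105361) = 0.1379.

0.1379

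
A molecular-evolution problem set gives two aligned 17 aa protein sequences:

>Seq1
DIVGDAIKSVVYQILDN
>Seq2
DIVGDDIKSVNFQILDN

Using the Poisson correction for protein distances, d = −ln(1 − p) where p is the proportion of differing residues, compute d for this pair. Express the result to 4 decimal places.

0.1942

Differing sites — 6:A/D; 11:V/N; 12:Y/F.
p = 3/17 = 0.176471.
d = −ln(1 − 0.176471) = −ln(0.823529) = 0.1942.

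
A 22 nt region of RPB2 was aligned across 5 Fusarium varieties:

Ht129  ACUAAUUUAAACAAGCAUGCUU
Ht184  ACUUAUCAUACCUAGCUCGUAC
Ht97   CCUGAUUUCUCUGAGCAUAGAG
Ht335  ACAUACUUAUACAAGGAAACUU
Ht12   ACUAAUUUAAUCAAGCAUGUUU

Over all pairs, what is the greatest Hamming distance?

15

Pairwise Hamming distances:
  Ht129 vs Ht184: 11
  Ht129 vs Ht97: 11
  Ht129 vs Ht335: 7
  Ht129 vs Ht12: 2
  Ht184 vs Ht97: 13
  Ht184 vs Ht335: 15
  Ht184 vs Ht12: 10
  Ht97 vs Ht335: 13
  Ht97 vs Ht12: 11
  Ht335 vs Ht12: 9
The largest is 15, between Ht184 and Ht335.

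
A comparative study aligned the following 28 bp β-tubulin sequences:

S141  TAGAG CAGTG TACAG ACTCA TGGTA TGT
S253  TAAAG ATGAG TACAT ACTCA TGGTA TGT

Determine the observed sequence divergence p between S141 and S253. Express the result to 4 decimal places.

The sequences differ at positions 3 (G/A), 6 (C/A), 7 (A/T), 9 (T/A), 15 (G/T).
There are 5 differences over 28 sites, so p = 5/28 = 0.1786.

0.1786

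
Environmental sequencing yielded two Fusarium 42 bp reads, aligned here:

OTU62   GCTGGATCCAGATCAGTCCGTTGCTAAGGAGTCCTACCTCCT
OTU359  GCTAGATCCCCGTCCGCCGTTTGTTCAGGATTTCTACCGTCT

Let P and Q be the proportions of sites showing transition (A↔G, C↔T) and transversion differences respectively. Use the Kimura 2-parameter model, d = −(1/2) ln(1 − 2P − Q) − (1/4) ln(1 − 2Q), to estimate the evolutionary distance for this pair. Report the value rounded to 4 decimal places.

0.4432

The sequences differ at positions 4 (G/A, transition), 10 (A/C, transversion), 11 (G/C, transversion), 12 (A/G, transition), 15 (A/C, transversion), 17 (T/C, transition), 19 (C/G, transversion), 20 (G/T, transversion), 24 (C/T, transition), 26 (A/C, transversion), 31 (G/T, transversion), 33 (C/T, transition), 39 (T/G, transversion), 40 (C/T, transition).
Of the 14 differences, 6 transitions and 8 transversions over 42 sites: P = 6/42 = 0.142857, Q = 8/42 = 0.190476.
d = −0.5·ln(0.523810) − 0.25·ln(0.619048) = −0.5·(-0.646626) − 0.25·(-0.479572) = 0.4432.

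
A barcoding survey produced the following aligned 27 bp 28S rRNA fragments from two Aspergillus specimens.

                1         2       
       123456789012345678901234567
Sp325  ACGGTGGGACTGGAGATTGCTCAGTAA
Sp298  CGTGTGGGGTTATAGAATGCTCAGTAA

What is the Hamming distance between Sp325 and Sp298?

The sequences differ at positions 1 (A/C), 2 (C/G), 3 (G/T), 9 (A/G), 10 (C/T), 12 (G/A), 13 (G/T), 17 (T/A).
That gives 8 mismatches out of 27 aligned sites, so the Hamming distance is 8.

8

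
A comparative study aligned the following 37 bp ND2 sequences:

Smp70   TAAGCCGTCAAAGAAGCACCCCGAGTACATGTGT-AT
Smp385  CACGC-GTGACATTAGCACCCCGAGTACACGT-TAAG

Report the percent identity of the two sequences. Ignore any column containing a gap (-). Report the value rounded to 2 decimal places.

76.47%

Excluding the 3 gap columns leaves 34 comparable sites.
Mismatches occur at site 1 (T↔C), site 3 (A↔C), site 9 (C↔G), site 11 (A↔C), site 13 (G↔T), site 14 (A↔T), site 30 (T↔C), site 37 (T↔G).
26 of the 34 comparable sites match, so the percent identity is 26/34 × 100 = 76.47%.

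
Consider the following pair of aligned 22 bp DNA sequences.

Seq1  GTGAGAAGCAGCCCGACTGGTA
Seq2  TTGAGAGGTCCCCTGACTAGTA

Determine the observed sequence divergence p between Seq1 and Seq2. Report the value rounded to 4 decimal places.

The sequences differ at positions 1 (G/T), 7 (A/G), 9 (C/T), 10 (A/C), 11 (G/C), 14 (C/T), 19 (G/A).
There are 7 differences over 22 sites, so p = 7/22 = 0.3182.

0.3182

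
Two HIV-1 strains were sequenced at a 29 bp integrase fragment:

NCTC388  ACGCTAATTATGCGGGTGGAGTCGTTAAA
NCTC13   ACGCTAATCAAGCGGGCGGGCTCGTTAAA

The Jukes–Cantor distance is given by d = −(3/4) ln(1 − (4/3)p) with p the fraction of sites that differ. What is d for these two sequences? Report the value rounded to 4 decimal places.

0.1959

Mismatches occur at site 9 (T→C), site 11 (T→A), site 17 (T→C), site 20 (A→G), site 21 (G→C).
p = 5/29 = 0.172414.
d = −0.75 · ln(1 − (4/3)·0.172414) = −0.75 · ln(0.770115) = −0.75 · (-0.261215) = 0.1959.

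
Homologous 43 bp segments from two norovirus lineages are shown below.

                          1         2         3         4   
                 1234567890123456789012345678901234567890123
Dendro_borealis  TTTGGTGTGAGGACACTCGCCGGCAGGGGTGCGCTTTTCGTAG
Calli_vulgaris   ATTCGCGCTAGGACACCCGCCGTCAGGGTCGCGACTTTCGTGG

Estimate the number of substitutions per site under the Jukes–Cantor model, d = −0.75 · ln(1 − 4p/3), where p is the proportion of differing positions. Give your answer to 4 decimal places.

0.3490

Differing sites — 1:T/A; 4:G/C; 6:T/C; 8:T/C; 9:G/T; 17:T/C; 23:G/T; 29:G/T; 30:T/C; 34:C/A; 35:T/C; 42:A/G.
p = 12/43 = 0.279070.
d = −0.75 · ln(1 − (4/3)·0.279070) = −0.75 · ln(0.627907) = −0.75 · (-0.465363) = 0.3490.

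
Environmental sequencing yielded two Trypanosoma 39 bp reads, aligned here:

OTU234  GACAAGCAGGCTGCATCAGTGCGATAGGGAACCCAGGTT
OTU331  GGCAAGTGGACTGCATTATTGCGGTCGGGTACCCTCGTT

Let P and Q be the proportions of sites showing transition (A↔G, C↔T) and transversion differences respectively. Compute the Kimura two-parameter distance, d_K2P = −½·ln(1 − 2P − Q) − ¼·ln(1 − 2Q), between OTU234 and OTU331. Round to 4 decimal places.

0.3603

Mismatches occur at site 2 (A/G, transition), site 7 (C/T, transition), site 8 (A/G, transition), site 10 (G/A, transition), site 17 (C/T, transition), site 19 (G/T, transversion), site 24 (A/G, transition), site 26 (A/C, transversion), site 30 (A/T, transversion), site 35 (A/T, transversion), site 36 (G/C, transversion).
Of the 11 differences, 6 transitions and 5 transversions over 39 sites: P = 6/39 = 0.153846, Q = 5/39 = 0.128205.
d = −0.5·ln(0.564103) − 0.25·ln(0.743590) = −0.5·(-0.572518) − 0.25·(-0.296265) = 0.3603.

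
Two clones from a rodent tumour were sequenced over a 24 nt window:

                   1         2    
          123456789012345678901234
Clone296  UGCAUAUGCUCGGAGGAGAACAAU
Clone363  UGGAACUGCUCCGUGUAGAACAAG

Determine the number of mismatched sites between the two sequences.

Differing sites — 3:C/G; 5:U/A; 6:A/C; 12:G/C; 14:A/U; 16:G/U; 24:U/G.
That gives 7 mismatches out of 24 aligned sites, so the Hamming distance is 7.

7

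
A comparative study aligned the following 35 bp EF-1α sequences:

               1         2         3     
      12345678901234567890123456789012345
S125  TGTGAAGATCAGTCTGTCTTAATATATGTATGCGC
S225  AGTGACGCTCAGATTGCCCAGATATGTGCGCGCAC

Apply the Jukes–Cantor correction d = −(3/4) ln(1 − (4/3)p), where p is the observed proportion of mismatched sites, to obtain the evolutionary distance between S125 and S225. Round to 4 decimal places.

0.5716

The sequences differ at positions 1 (T/A), 6 (A/C), 8 (A/C), 13 (T/A), 14 (C/T), 17 (T/C), 19 (T/C), 20 (T/A), 21 (A/G), 26 (A/G), 29 (T/C), 30 (A/G), 31 (T/C), 34 (G/A).
p = 14/35 = 0.400000.
d = −0.75 · ln(1 − (4/3)·0.400000) = −0.75 · ln(0.466667) = −0.75 · (-0.762139) = 0.5716.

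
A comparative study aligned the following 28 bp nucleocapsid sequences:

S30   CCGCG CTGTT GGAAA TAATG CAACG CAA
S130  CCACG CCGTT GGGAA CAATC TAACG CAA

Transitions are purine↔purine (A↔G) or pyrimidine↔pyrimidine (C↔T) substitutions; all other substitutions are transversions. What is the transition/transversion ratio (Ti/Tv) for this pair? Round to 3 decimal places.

The sequences differ at positions 3 (G/A, transition), 7 (T/C, transition), 13 (A/G, transition), 16 (T/C, transition), 20 (G/C, transversion), 21 (C/T, transition).
Of the 6 differences, 5 transitions and 1 transversion, so Ti/Tv = 5/1 = 5.000.

5.000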